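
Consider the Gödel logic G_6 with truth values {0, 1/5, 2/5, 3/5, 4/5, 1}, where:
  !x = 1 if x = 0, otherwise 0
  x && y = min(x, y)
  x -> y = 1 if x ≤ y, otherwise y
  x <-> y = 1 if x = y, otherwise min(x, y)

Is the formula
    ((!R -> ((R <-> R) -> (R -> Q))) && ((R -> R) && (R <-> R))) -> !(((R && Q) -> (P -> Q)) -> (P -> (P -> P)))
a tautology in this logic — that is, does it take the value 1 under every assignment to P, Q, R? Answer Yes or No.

Counterexample: take P = 0, Q = 0, R = 0.
!R = !0 = 1
R <-> R = 0 <-> 0 = 1
R -> Q = 0 -> 0 = 1
(R <-> R) -> (R -> Q) = 1 -> 1 = 1
!R -> ((R <-> R) -> (R -> Q)) = 1 -> 1 = 1
R -> R = 0 -> 0 = 1
R <-> R = 0 <-> 0 = 1
(R -> R) && (R <-> R) = 1 && 1 = 1
(!R -> ((R <-> R) -> (R -> Q))) && ((R -> R) && (R <-> R)) = 1 && 1 = 1
R && Q = 0 && 0 = 0
P -> Q = 0 -> 0 = 1
(R && Q) -> (P -> Q) = 0 -> 1 = 1
P -> P = 0 -> 0 = 1
P -> (P -> P) = 0 -> 1 = 1
((R && Q) -> (P -> Q)) -> (P -> (P -> P)) = 1 -> 1 = 1
!(((R && Q) -> (P -> Q)) -> (P -> (P -> P))) = !1 = 0
((!R -> ((R <-> R) -> (R -> Q))) && ((R -> R) && (R <-> R))) -> !(((R && Q) -> (P -> Q)) -> (P -> (P -> P))) = 1 -> 0 = 0
This gives 0 ≠ 1.

No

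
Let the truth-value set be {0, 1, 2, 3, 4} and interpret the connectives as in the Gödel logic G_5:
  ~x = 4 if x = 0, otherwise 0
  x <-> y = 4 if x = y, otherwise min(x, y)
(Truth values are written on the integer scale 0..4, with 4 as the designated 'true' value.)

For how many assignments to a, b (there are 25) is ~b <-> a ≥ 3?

value 4: 5 assignments (counts)
value 3: 1 assignment (counts)
value 2: 1 assignment
value 1: 1 assignment
value 0: 17 assignments
So 6 of the 25 assignments meet the threshold.

6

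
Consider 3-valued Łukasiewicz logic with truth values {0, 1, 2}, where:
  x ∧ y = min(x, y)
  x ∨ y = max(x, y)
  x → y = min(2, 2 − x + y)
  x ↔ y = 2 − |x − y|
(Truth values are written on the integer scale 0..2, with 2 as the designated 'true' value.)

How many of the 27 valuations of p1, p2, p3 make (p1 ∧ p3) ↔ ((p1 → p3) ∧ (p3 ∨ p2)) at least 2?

value 2: 13 assignments (counts)
value 1: 9 assignments
value 0: 5 assignments
So 13 of the 27 assignments meet the threshold.

13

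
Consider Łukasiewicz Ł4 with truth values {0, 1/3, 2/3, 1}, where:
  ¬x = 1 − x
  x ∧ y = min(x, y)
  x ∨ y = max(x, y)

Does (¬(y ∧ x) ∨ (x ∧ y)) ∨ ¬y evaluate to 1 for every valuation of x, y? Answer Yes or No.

No

Counterexample: take x = 1/3, y = 1/3.
y ∧ x = 1/3 ∧ 1/3 = 1/3
¬(y ∧ x) = ¬1/3 = 2/3
x ∧ y = 1/3 ∧ 1/3 = 1/3
¬(y ∧ x) ∨ (x ∧ y) = 2/3 ∨ 1/3 = 2/3
¬y = ¬1/3 = 2/3
(¬(y ∧ x) ∨ (x ∧ y)) ∨ ¬y = 2/3 ∨ 2/3 = 2/3
This gives 2/3 ≠ 1.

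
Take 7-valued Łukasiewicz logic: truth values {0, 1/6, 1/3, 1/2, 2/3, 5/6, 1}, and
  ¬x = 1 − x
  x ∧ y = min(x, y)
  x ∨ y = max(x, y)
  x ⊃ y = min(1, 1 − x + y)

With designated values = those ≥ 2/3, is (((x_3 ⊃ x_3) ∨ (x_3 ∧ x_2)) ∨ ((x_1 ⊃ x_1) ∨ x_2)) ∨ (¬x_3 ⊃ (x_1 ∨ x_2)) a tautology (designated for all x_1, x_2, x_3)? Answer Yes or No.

Yes

At x_1 = 1/2, x_2 = 1/6, x_3 = 1/6, for instance:
x_3 ⊃ x_3 = 1/6 ⊃ 1/6 = 1
x_3 ∧ x_2 = 1/6 ∧ 1/6 = 1/6
(x_3 ⊃ x_3) ∨ (x_3 ∧ x_2) = 1 ∨ 1/6 = 1
x_1 ⊃ x_1 = 1/2 ⊃ 1/2 = 1
(x_1 ⊃ x_1) ∨ x_2 = 1 ∨ 1/6 = 1
((x_3 ⊃ x_3) ∨ (x_3 ∧ x_2)) ∨ ((x_1 ⊃ x_1) ∨ x_2) = 1 ∨ 1 = 1
¬x_3 = ¬1/6 = 5/6
x_1 ∨ x_2 = 1/2 ∨ 1/6 = 1/2
¬x_3 ⊃ (x_1 ∨ x_2) = 5/6 ⊃ 1/2 = 2/3
(((x_3 ⊃ x_3) ∨ (x_3 ∧ x_2)) ∨ ((x_1 ⊃ x_1) ∨ x_2)) ∨ (¬x_3 ⊃ (x_1 ∨ x_2)) = 1 ∨ 2/3 = 1
and checking the remaining 342 assignments likewise gives ≥ 2/3 in every case.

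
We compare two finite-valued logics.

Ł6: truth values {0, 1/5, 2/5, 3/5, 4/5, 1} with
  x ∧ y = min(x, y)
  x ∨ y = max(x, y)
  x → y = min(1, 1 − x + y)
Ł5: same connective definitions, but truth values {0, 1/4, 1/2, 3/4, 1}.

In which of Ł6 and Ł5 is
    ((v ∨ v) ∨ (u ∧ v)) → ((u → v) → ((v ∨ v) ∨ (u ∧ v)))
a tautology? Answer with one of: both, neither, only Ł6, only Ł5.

both

In Ł6: every assignment gives 1 — tautology.
In Ł5: every assignment gives 1 — tautology.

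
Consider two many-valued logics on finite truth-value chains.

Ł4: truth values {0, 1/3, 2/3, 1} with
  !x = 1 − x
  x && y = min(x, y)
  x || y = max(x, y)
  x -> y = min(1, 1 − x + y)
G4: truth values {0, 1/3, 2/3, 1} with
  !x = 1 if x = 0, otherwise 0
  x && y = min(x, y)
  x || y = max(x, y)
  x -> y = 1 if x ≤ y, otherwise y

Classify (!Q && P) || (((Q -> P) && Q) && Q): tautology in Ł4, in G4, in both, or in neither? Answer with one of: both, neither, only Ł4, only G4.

In Ł4: at P = 0, Q = 0 the value is 0 — not a tautology.
In G4: at P = 0, Q = 0 the value is 0 — not a tautology.

neither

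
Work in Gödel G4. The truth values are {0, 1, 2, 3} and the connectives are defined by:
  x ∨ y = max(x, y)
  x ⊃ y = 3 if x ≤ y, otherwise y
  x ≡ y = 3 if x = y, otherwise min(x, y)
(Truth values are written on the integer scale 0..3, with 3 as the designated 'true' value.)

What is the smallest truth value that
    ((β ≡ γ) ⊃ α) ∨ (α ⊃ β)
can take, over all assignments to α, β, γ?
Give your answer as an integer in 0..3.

Take α = 1, β = 0, γ = 0:
β ≡ γ = 0 ≡ 0 = 3
(β ≡ γ) ⊃ α = 3 ⊃ 1 = 1
α ⊃ β = 1 ⊃ 0 = 0
((β ≡ γ) ⊃ α) ∨ (α ⊃ β) = 1 ∨ 0 = 1
No assignment yields a value below 1, so this is the minimum.

1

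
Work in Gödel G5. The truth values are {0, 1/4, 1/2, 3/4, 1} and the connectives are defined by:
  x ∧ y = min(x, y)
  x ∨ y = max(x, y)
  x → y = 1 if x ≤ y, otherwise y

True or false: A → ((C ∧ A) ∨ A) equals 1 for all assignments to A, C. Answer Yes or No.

Yes

At A = 1/4, C = 1/2, for instance:
C ∧ A = 1/2 ∧ 1/4 = 1/4
(C ∧ A) ∨ A = 1/4 ∨ 1/4 = 1/4
A → ((C ∧ A) ∨ A) = 1/4 → 1/4 = 1
and checking the remaining 24 assignments likewise gives ≥ 1 in every case.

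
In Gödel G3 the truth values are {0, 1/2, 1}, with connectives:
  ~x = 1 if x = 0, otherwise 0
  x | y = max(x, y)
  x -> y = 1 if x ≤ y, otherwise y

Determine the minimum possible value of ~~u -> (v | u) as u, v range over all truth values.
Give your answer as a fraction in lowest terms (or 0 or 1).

Take u = 1/2, v = 0:
~u = ~1/2 = 0
~~u = ~0 = 1
v | u = 0 | 1/2 = 1/2
~~u -> (v | u) = 1 -> 1/2 = 1/2
No assignment yields a value below 1/2, so this is the minimum.

1/2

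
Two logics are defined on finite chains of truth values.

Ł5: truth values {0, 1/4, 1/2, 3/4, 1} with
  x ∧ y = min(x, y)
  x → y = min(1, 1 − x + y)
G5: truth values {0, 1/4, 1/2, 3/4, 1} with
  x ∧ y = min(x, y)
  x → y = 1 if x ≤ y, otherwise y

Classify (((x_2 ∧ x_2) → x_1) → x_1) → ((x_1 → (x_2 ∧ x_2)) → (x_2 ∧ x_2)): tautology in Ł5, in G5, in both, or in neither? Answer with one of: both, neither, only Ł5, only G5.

In Ł5: every assignment gives 1 — tautology.
In G5: at x_1 = 0, x_2 = 1/4 the value is 1/4 — not a tautology.

only Ł5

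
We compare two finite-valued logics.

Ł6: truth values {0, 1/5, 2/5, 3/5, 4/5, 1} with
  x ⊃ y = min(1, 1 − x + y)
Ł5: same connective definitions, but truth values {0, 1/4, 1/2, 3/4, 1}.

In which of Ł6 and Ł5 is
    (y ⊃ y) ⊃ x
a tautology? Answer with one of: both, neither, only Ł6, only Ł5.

In Ł6: at x = 0, y = 0 the value is 0 — not a tautology.
In Ł5: at x = 0, y = 0 the value is 0 — not a tautology.

neither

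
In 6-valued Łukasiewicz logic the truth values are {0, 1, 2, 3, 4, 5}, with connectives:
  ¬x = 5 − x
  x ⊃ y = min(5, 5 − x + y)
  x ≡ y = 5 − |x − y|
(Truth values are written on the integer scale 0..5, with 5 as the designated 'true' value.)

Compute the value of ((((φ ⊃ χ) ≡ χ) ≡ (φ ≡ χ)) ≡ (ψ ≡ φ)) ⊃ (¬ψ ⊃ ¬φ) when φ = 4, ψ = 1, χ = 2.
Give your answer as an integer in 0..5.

4

φ ⊃ χ = 4 ⊃ 2 = 3
(φ ⊃ χ) ≡ χ = 3 ≡ 2 = 4
φ ≡ χ = 4 ≡ 2 = 3
((φ ⊃ χ) ≡ χ) ≡ (φ ≡ χ) = 4 ≡ 3 = 4
ψ ≡ φ = 1 ≡ 4 = 2
(((φ ⊃ χ) ≡ χ) ≡ (φ ≡ χ)) ≡ (ψ ≡ φ) = 4 ≡ 2 = 3
¬ψ = ¬1 = 4
¬φ = ¬4 = 1
¬ψ ⊃ ¬φ = 4 ⊃ 1 = 2
((((φ ⊃ χ) ≡ χ) ≡ (φ ≡ χ)) ≡ (ψ ≡ φ)) ⊃ (¬ψ ⊃ ¬φ) = 3 ⊃ 2 = 4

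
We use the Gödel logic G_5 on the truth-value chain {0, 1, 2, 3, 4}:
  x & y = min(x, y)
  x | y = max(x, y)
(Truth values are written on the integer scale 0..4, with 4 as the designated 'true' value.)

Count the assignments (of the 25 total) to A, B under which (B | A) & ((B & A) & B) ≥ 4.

value 4: 1 assignment (counts)
value 3: 3 assignments
value 2: 5 assignments
value 1: 7 assignments
value 0: 9 assignments
So 1 of the 25 assignments meets the threshold.

1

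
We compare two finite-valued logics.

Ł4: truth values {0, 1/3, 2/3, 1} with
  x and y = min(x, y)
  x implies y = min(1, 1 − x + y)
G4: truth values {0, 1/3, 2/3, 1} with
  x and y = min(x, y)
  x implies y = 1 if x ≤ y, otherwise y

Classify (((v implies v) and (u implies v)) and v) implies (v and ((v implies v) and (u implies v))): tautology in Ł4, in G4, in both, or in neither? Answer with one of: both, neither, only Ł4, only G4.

In Ł4: every assignment gives 1 — tautology.
In G4: every assignment gives 1 — tautology.

both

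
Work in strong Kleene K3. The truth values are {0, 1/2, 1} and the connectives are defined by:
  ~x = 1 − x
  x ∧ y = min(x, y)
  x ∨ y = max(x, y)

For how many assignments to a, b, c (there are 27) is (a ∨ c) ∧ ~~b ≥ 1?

5

value 1: 5 assignments (counts)
value 1/2: 11 assignments
value 0: 11 assignments
So 5 of the 27 assignments meet the threshold.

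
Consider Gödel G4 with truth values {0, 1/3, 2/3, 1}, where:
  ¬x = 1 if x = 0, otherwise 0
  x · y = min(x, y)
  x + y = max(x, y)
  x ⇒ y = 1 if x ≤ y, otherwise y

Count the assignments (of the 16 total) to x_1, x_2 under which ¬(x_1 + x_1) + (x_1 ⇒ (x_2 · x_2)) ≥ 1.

10

x_1 = 0, x_2 = 0 ↦ 1  ≥
x_1 = 0, x_2 = 1/3 ↦ 1  ≥
x_1 = 0, x_2 = 2/3 ↦ 1  ≥
x_1 = 0, x_2 = 1 ↦ 1  ≥
x_1 = 1/3, x_2 = 0 ↦ 0  <
x_1 = 1/3, x_2 = 1/3 ↦ 1  ≥
x_1 = 1/3, x_2 = 2/3 ↦ 1  ≥
x_1 = 1/3, x_2 = 1 ↦ 1  ≥
x_1 = 2/3, x_2 = 0 ↦ 0  <
x_1 = 2/3, x_2 = 1/3 ↦ 1/3  <
x_1 = 2/3, x_2 = 2/3 ↦ 1  ≥
x_1 = 2/3, x_2 = 1 ↦ 1  ≥
x_1 = 1, x_2 = 0 ↦ 0  <
x_1 = 1, x_2 = 1/3 ↦ 1/3  <
x_1 = 1, x_2 = 2/3 ↦ 2/3  <
x_1 = 1, x_2 = 1 ↦ 1  ≥
So 10 of the 16 assignments meet the threshold.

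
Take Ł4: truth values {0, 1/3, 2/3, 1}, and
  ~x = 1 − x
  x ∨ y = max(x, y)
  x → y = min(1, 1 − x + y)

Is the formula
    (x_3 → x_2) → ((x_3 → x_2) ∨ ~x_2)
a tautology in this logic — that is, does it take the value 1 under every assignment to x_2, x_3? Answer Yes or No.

Yes

x_2 = 0, x_3 = 0 ↦ 1
x_2 = 0, x_3 = 1/3 ↦ 1
x_2 = 0, x_3 = 2/3 ↦ 1
x_2 = 0, x_3 = 1 ↦ 1
x_2 = 1/3, x_3 = 0 ↦ 1
x_2 = 1/3, x_3 = 1/3 ↦ 1
x_2 = 1/3, x_3 = 2/3 ↦ 1
x_2 = 1/3, x_3 = 1 ↦ 1
x_2 = 2/3, x_3 = 0 ↦ 1
x_2 = 2/3, x_3 = 1/3 ↦ 1
x_2 = 2/3, x_3 = 2/3 ↦ 1
x_2 = 2/3, x_3 = 1 ↦ 1
x_2 = 1, x_3 = 0 ↦ 1
x_2 = 1, x_3 = 1/3 ↦ 1
x_2 = 1, x_3 = 2/3 ↦ 1
x_2 = 1, x_3 = 1 ↦ 1
Every assignment gives a value ≥ 1.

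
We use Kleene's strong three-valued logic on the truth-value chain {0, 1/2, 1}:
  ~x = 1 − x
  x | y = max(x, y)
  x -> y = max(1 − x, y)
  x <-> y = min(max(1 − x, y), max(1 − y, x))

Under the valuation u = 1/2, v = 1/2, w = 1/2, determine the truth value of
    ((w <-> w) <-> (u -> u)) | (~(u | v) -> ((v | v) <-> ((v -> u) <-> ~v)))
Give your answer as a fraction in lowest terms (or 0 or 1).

1/2

w <-> w = 1/2 <-> 1/2 = 1/2
u -> u = 1/2 -> 1/2 = 1/2
(w <-> w) <-> (u -> u) = 1/2 <-> 1/2 = 1/2
u | v = 1/2 | 1/2 = 1/2
~(u | v) = ~1/2 = 1/2
v | v = 1/2 | 1/2 = 1/2
v -> u = 1/2 -> 1/2 = 1/2
~v = ~1/2 = 1/2
(v -> u) <-> ~v = 1/2 <-> 1/2 = 1/2
(v | v) <-> ((v -> u) <-> ~v) = 1/2 <-> 1/2 = 1/2
~(u | v) -> ((v | v) <-> ((v -> u) <-> ~v)) = 1/2 -> 1/2 = 1/2
((w <-> w) <-> (u -> u)) | (~(u | v) -> ((v | v) <-> ((v -> u) <-> ~v))) = 1/2 | 1/2 = 1/2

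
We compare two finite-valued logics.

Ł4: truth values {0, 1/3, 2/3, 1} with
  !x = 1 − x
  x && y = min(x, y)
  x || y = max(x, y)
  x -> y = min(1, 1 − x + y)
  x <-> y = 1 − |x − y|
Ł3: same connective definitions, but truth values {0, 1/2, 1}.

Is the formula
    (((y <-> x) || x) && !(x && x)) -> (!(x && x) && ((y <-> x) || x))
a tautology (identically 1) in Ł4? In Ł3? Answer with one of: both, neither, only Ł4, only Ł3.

In Ł4: every assignment gives 1 — tautology.
In Ł3: every assignment gives 1 — tautology.

both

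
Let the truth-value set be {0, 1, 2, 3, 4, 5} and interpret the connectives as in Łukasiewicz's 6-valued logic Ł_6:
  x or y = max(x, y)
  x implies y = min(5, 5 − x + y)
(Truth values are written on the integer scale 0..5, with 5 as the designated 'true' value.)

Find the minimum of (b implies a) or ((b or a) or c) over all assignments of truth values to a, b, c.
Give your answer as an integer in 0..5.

3

Take a = 0, b = 2, c = 0:
b implies a = 2 implies 0 = 3
b or a = 2 or 0 = 2
(b or a) or c = 2 or 0 = 2
(b implies a) or ((b or a) or c) = 3 or 2 = 3
No assignment yields a value below 3, so this is the minimum.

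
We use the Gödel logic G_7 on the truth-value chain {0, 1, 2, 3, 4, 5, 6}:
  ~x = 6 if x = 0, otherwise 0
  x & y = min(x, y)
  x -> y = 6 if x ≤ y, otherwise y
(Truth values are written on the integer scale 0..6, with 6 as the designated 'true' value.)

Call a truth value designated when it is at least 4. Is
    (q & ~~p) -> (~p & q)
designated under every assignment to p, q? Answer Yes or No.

No

Counterexample: take p = 1, q = 1.
~p = ~1 = 0
~~p = ~0 = 6
q & ~~p = 1 & 6 = 1
~p = ~1 = 0
~p & q = 0 & 1 = 0
(q & ~~p) -> (~p & q) = 1 -> 0 = 0
This gives 0, which is below 4.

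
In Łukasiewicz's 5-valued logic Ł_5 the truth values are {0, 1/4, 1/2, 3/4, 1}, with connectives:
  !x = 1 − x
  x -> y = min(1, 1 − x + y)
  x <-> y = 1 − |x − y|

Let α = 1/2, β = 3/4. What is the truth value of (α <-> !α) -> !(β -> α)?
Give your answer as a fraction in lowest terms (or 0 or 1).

!α = !1/2 = 1/2
α <-> !α = 1/2 <-> 1/2 = 1
β -> α = 3/4 -> 1/2 = 3/4
!(β -> α) = !3/4 = 1/4
(α <-> !α) -> !(β -> α) = 1 -> 1/4 = 1/4

1/4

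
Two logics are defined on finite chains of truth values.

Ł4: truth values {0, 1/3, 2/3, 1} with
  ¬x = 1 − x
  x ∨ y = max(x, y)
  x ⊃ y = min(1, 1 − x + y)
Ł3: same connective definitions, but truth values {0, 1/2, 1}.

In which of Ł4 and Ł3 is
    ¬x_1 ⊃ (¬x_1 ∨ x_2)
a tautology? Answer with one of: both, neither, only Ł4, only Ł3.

both

In Ł4: every assignment gives 1 — tautology.
In Ł3: every assignment gives 1 — tautology.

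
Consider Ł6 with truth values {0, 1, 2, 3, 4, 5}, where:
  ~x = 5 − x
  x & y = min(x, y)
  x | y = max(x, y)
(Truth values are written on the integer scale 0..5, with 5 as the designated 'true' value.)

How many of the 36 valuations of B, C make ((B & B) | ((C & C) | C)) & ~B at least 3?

9

value 5: 1 assignment (counts)
value 4: 3 assignments (counts)
value 3: 5 assignments (counts)
value 2: 11 assignments
value 1: 9 assignments
value 0: 7 assignments
So 9 of the 36 assignments meet the threshold.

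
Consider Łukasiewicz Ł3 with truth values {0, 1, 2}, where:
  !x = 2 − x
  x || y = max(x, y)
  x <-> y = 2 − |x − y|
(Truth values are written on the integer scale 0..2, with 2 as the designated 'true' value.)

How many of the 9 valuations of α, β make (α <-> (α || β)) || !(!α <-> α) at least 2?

8

α = 0, β = 0 ↦ 2  ≥
α = 0, β = 1 ↦ 2  ≥
α = 0, β = 2 ↦ 2  ≥
α = 1, β = 0 ↦ 2  ≥
α = 1, β = 1 ↦ 2  ≥
α = 1, β = 2 ↦ 1  <
α = 2, β = 0 ↦ 2  ≥
α = 2, β = 1 ↦ 2  ≥
α = 2, β = 2 ↦ 2  ≥
So 8 of the 9 assignments meet the threshold.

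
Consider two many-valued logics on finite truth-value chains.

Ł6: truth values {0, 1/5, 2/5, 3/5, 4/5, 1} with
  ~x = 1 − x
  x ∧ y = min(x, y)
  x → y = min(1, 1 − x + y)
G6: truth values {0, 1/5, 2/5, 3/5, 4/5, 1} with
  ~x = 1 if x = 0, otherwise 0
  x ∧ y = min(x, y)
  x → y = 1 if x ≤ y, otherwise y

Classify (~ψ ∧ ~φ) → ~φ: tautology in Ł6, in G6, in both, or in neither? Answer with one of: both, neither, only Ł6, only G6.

both

In Ł6: every assignment gives 1 — tautology.
In G6: every assignment gives 1 — tautology.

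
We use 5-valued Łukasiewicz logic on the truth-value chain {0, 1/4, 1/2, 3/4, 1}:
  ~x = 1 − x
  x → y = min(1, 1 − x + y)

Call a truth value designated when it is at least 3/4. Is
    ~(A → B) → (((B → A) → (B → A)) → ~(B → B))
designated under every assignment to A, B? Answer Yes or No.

No

Counterexample: take A = 1/2, B = 0.
A → B = 1/2 → 0 = 1/2
~(A → B) = ~1/2 = 1/2
B → A = 0 → 1/2 = 1
B → A = 0 → 1/2 = 1
(B → A) → (B → A) = 1 → 1 = 1
B → B = 0 → 0 = 1
~(B → B) = ~1 = 0
((B → A) → (B → A)) → ~(B → B) = 1 → 0 = 0
~(A → B) → (((B → A) → (B → A)) → ~(B → B)) = 1/2 → 0 = 1/2
This gives 1/2, which is below 3/4.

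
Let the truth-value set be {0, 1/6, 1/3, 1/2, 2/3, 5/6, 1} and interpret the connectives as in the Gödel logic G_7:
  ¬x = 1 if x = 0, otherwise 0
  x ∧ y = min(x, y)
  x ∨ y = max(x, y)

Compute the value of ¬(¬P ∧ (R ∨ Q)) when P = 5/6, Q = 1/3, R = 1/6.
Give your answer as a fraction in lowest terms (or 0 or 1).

¬P = ¬5/6 = 0
R ∨ Q = 1/6 ∨ 1/3 = 1/3
¬P ∧ (R ∨ Q) = 0 ∧ 1/3 = 0
¬(¬P ∧ (R ∨ Q)) = ¬0 = 1

1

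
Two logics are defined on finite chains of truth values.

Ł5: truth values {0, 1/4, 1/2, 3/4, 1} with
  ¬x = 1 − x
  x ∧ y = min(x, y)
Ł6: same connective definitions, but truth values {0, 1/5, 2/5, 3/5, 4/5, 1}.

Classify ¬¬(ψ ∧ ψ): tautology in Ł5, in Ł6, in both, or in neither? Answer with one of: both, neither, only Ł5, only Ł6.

In Ł5: at ψ = 0 the value is 0 — not a tautology.
In Ł6: at ψ = 0 the value is 0 — not a tautology.

neither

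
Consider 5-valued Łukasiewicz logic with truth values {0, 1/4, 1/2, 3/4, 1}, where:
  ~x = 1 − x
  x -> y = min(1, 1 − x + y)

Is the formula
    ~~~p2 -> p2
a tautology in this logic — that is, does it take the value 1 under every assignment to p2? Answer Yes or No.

No

Counterexample: take p2 = 0.
~p2 = ~0 = 1
~~p2 = ~1 = 0
~~~p2 = ~0 = 1
~~~p2 -> p2 = 1 -> 0 = 0
This gives 0 ≠ 1.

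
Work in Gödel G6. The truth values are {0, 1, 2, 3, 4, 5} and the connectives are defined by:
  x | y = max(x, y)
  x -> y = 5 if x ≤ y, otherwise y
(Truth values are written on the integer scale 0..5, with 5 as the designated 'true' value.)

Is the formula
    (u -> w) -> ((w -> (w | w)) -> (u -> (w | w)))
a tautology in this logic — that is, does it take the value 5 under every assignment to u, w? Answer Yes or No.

Yes

At u = 3, w = 2, for instance:
u -> w = 3 -> 2 = 2
w | w = 2 | 2 = 2
w -> (w | w) = 2 -> 2 = 5
u -> (w | w) = 3 -> 2 = 2
(w -> (w | w)) -> (u -> (w | w)) = 5 -> 2 = 2
(u -> w) -> ((w -> (w | w)) -> (u -> (w | w))) = 2 -> 2 = 5
and checking the remaining 35 assignments likewise gives ≥ 5 in every case.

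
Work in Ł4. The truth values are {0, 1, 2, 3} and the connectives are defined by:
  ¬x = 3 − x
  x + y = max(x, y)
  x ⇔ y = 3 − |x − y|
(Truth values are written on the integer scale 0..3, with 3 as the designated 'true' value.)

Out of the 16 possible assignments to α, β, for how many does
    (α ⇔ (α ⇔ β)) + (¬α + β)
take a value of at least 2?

14

α = 0, β = 0 ↦ 3  ≥
α = 0, β = 1 ↦ 3  ≥
α = 0, β = 2 ↦ 3  ≥
α = 0, β = 3 ↦ 3  ≥
α = 1, β = 0 ↦ 2  ≥
α = 1, β = 1 ↦ 2  ≥
α = 1, β = 2 ↦ 2  ≥
α = 1, β = 3 ↦ 3  ≥
α = 2, β = 0 ↦ 2  ≥
α = 2, β = 1 ↦ 3  ≥
α = 2, β = 2 ↦ 2  ≥
α = 2, β = 3 ↦ 3  ≥
α = 3, β = 0 ↦ 0  <
α = 3, β = 1 ↦ 1  <
α = 3, β = 2 ↦ 2  ≥
α = 3, β = 3 ↦ 3  ≥
So 14 of the 16 assignments meet the threshold.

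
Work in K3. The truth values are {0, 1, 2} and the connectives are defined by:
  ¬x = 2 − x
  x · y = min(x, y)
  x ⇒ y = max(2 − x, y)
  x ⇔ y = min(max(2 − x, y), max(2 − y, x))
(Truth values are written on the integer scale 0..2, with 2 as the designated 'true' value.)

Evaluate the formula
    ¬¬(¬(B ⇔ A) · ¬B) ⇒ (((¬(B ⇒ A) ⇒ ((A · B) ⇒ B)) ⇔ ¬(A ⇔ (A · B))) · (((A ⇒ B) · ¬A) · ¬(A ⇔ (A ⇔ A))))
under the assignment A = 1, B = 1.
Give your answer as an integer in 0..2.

1

B ⇔ A = 1 ⇔ 1 = 1
¬(B ⇔ A) = ¬1 = 1
¬B = ¬1 = 1
¬(B ⇔ A) · ¬B = 1 · 1 = 1
¬(¬(B ⇔ A) · ¬B) = ¬1 = 1
¬¬(¬(B ⇔ A) · ¬B) = ¬1 = 1
B ⇒ A = 1 ⇒ 1 = 1
¬(B ⇒ A) = ¬1 = 1
A · B = 1 · 1 = 1
(A · B) ⇒ B = 1 ⇒ 1 = 1
¬(B ⇒ A) ⇒ ((A · B) ⇒ B) = 1 ⇒ 1 = 1
A · B = 1 · 1 = 1
A ⇔ (A · B) = 1 ⇔ 1 = 1
¬(A ⇔ (A · B)) = ¬1 = 1
(¬(B ⇒ A) ⇒ ((A · B) ⇒ B)) ⇔ ¬(A ⇔ (A · B)) = 1 ⇔ 1 = 1
A ⇒ B = 1 ⇒ 1 = 1
¬A = ¬1 = 1
(A ⇒ B) · ¬A = 1 · 1 = 1
A ⇔ A = 1 ⇔ 1 = 1
A ⇔ (A ⇔ A) = 1 ⇔ 1 = 1
¬(A ⇔ (A ⇔ A)) = ¬1 = 1
((A ⇒ B) · ¬A) · ¬(A ⇔ (A ⇔ A)) = 1 · 1 = 1
((¬(B ⇒ A) ⇒ ((A · B) ⇒ B)) ⇔ ¬(A ⇔ (A · B))) · (((A ⇒ B) · ¬A) · ¬(A ⇔ (A ⇔ A))) = 1 · 1 = 1
¬¬(¬(B ⇔ A) · ¬B) ⇒ (((¬(B ⇒ A) ⇒ ((A · B) ⇒ B)) ⇔ ¬(A ⇔ (A · B))) · (((A ⇒ B) · ¬A) · ¬(A ⇔ (A ⇔ A)))) = 1 ⇒ 1 = 1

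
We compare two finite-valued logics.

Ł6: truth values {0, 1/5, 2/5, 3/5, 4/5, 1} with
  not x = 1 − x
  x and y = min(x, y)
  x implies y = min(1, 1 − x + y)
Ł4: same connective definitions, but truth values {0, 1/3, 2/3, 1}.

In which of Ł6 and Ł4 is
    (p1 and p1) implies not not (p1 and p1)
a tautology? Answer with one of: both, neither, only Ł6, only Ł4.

both

In Ł6: every assignment gives 1 — tautology.
In Ł4: every assignment gives 1 — tautology.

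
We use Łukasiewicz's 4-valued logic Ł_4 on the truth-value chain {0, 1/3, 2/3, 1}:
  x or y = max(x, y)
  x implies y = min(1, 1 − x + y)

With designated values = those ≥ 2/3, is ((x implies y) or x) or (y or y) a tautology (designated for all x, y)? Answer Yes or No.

Yes

x = 0, y = 0 ↦ 1
x = 0, y = 1/3 ↦ 1
x = 0, y = 2/3 ↦ 1
x = 0, y = 1 ↦ 1
x = 1/3, y = 0 ↦ 2/3
x = 1/3, y = 1/3 ↦ 1
x = 1/3, y = 2/3 ↦ 1
x = 1/3, y = 1 ↦ 1
x = 2/3, y = 0 ↦ 2/3
x = 2/3, y = 1/3 ↦ 2/3
x = 2/3, y = 2/3 ↦ 1
x = 2/3, y = 1 ↦ 1
x = 1, y = 0 ↦ 1
x = 1, y = 1/3 ↦ 1
x = 1, y = 2/3 ↦ 1
x = 1, y = 1 ↦ 1
Every assignment gives a value ≥ 2/3.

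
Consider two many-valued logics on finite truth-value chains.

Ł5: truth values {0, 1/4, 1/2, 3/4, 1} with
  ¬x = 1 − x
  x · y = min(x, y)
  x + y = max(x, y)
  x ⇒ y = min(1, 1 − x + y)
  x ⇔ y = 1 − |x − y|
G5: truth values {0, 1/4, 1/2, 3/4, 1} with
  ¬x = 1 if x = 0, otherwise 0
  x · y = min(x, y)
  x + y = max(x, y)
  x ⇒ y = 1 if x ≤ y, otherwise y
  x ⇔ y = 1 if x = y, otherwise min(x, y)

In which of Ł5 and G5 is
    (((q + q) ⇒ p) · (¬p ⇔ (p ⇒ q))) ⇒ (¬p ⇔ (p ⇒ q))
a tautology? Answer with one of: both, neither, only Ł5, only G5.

both

In Ł5: every assignment gives 1 — tautology.
In G5: every assignment gives 1 — tautology.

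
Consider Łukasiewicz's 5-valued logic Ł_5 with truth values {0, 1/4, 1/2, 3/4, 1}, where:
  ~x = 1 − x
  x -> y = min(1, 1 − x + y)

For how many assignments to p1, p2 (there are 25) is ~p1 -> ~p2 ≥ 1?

value 1: 15 assignments (counts)
value 3/4: 4 assignments
value 1/2: 3 assignments
value 1/4: 2 assignments
value 0: 1 assignment
So 15 of the 25 assignments meet the threshold.

15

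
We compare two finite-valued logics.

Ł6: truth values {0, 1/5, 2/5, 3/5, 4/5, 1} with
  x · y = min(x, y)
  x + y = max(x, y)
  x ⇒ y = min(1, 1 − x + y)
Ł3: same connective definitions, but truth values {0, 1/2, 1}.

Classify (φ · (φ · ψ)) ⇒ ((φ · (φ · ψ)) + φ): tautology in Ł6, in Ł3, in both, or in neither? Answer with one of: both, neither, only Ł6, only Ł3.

both

In Ł6: every assignment gives 1 — tautology.
In Ł3: every assignment gives 1 — tautology.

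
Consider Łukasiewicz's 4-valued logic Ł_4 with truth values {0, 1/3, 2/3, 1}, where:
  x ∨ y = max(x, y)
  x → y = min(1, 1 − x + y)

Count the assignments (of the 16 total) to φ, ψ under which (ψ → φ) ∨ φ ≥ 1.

10

φ = 0, ψ = 0 ↦ 1  ≥
φ = 0, ψ = 1/3 ↦ 2/3  <
φ = 0, ψ = 2/3 ↦ 1/3  <
φ = 0, ψ = 1 ↦ 0  <
φ = 1/3, ψ = 0 ↦ 1  ≥
φ = 1/3, ψ = 1/3 ↦ 1  ≥
φ = 1/3, ψ = 2/3 ↦ 2/3  <
φ = 1/3, ψ = 1 ↦ 1/3  <
φ = 2/3, ψ = 0 ↦ 1  ≥
φ = 2/3, ψ = 1/3 ↦ 1  ≥
φ = 2/3, ψ = 2/3 ↦ 1  ≥
φ = 2/3, ψ = 1 ↦ 2/3  <
φ = 1, ψ = 0 ↦ 1  ≥
φ = 1, ψ = 1/3 ↦ 1  ≥
φ = 1, ψ = 2/3 ↦ 1  ≥
φ = 1, ψ = 1 ↦ 1  ≥
So 10 of the 16 assignments meet the threshold.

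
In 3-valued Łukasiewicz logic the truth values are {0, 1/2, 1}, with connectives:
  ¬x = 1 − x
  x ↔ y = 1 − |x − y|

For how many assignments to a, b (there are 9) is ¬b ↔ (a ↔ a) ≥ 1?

3

a = 0, b = 0 ↦ 1  ≥
a = 0, b = 1/2 ↦ 1/2  <
a = 0, b = 1 ↦ 0  <
a = 1/2, b = 0 ↦ 1  ≥
a = 1/2, b = 1/2 ↦ 1/2  <
a = 1/2, b = 1 ↦ 0  <
a = 1, b = 0 ↦ 1  ≥
a = 1, b = 1/2 ↦ 1/2  <
a = 1, b = 1 ↦ 0  <
So 3 of the 9 assignments meet the threshold.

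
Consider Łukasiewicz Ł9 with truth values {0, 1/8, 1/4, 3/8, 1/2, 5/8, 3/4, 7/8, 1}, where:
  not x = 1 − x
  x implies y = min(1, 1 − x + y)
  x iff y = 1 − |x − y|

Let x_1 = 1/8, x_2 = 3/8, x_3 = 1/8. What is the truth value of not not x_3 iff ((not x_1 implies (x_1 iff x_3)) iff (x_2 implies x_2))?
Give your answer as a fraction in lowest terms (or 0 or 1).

not x_3 = not 1/8 = 7/8
not not x_3 = not 7/8 = 1/8
not x_1 = not 1/8 = 7/8
x_1 iff x_3 = 1/8 iff 1/8 = 1
not x_1 implies (x_1 iff x_3) = 7/8 implies 1 = 1
x_2 implies x_2 = 3/8 implies 3/8 = 1
(not x_1 implies (x_1 iff x_3)) iff (x_2 implies x_2) = 1 iff 1 = 1
not not x_3 iff ((not x_1 implies (x_1 iff x_3)) iff (x_2 implies x_2)) = 1/8 iff 1 = 1/8

1/8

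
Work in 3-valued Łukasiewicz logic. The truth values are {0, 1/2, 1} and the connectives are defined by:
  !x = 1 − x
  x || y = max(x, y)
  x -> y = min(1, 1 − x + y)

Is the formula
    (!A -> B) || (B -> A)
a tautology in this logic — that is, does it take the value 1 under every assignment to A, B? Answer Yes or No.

No

Counterexample: take A = 0, B = 1/2.
!A = !0 = 1
!A -> B = 1 -> 1/2 = 1/2
B -> A = 1/2 -> 0 = 1/2
(!A -> B) || (B -> A) = 1/2 || 1/2 = 1/2
This gives 1/2 ≠ 1.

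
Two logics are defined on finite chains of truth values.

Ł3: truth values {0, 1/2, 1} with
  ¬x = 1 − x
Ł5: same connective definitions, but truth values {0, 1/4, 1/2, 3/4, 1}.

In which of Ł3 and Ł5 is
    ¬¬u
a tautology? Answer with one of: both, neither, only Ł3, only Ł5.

In Ł3: at u = 0 the value is 0 — not a tautology.
In Ł5: at u = 0 the value is 0 — not a tautology.

neither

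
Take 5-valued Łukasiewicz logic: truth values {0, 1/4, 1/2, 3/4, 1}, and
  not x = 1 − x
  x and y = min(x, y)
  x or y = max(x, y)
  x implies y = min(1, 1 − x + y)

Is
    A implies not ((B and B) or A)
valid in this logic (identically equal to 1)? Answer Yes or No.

Counterexample: take A = 1/4, B = 1.
B and B = 1 and 1 = 1
(B and B) or A = 1 or 1/4 = 1
not ((B and B) or A) = not 1 = 0
A implies not ((B and B) or A) = 1/4 implies 0 = 3/4
This gives 3/4 ≠ 1.

No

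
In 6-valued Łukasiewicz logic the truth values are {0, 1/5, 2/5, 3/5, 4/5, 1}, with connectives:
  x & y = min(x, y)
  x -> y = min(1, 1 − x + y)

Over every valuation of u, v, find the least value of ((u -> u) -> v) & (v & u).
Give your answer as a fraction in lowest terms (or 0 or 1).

Take u = 0, v = 0:
u -> u = 0 -> 0 = 1
(u -> u) -> v = 1 -> 0 = 0
v & u = 0 & 0 = 0
((u -> u) -> v) & (v & u) = 0 & 0 = 0
No assignment yields a value below 0, so this is the minimum.

0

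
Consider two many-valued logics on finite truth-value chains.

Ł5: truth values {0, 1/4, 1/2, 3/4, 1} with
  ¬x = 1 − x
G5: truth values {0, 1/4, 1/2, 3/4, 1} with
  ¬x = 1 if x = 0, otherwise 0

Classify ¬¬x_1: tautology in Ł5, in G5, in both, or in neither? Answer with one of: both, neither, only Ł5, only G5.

In Ł5: at x_1 = 0 the value is 0 — not a tautology.
In G5: at x_1 = 0 the value is 0 — not a tautology.

neither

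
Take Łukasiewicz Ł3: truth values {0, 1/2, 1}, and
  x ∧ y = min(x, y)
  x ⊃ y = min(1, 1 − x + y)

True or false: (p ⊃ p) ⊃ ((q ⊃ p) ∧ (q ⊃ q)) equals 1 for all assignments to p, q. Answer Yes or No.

Counterexample: take p = 0, q = 1/2.
p ⊃ p = 0 ⊃ 0 = 1
q ⊃ p = 1/2 ⊃ 0 = 1/2
q ⊃ q = 1/2 ⊃ 1/2 = 1
(q ⊃ p) ∧ (q ⊃ q) = 1/2 ∧ 1 = 1/2
(p ⊃ p) ⊃ ((q ⊃ p) ∧ (q ⊃ q)) = 1 ⊃ 1/2 = 1/2
This gives 1/2 ≠ 1.

No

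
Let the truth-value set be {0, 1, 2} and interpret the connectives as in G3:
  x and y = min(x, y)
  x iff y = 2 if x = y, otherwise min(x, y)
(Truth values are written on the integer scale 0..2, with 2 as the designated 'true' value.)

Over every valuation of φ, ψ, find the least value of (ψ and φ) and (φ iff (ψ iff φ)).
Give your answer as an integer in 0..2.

0

Take φ = 0, ψ = 0:
ψ and φ = 0 and 0 = 0
ψ iff φ = 0 iff 0 = 2
φ iff (ψ iff φ) = 0 iff 2 = 0
(ψ and φ) and (φ iff (ψ iff φ)) = 0 and 0 = 0
No assignment yields a value below 0, so this is the minimum.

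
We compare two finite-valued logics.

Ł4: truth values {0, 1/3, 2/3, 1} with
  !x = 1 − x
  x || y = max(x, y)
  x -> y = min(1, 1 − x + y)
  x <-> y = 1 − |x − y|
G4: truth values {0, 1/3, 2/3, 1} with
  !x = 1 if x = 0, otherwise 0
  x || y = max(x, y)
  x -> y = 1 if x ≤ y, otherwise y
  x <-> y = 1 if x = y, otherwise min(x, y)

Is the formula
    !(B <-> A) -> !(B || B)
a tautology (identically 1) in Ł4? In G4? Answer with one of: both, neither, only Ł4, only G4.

neither

In Ł4: at A = 0, B = 2/3 the value is 2/3 — not a tautology.
In G4: at A = 0, B = 1/3 the value is 0 — not a tautology.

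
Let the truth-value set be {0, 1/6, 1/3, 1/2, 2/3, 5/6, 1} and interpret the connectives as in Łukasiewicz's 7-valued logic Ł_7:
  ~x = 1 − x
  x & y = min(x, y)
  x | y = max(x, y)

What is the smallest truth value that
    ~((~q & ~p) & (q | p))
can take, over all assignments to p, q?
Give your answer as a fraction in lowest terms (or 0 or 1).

1/2

Take p = 0, q = 1/2:
~q = ~1/2 = 1/2
~p = ~0 = 1
~q & ~p = 1/2 & 1 = 1/2
q | p = 1/2 | 0 = 1/2
(~q & ~p) & (q | p) = 1/2 & 1/2 = 1/2
~((~q & ~p) & (q | p)) = ~1/2 = 1/2
No assignment yields a value below 1/2, so this is the minimum.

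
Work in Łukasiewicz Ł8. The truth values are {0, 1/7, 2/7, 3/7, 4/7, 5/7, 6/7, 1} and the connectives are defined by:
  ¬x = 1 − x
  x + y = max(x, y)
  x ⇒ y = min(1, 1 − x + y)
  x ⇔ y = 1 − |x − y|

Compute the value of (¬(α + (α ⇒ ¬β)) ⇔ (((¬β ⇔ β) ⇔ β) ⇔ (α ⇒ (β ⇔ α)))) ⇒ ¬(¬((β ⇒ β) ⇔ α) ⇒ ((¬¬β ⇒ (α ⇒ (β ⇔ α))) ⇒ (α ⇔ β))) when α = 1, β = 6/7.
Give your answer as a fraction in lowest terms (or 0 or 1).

¬β = ¬6/7 = 1/7
α ⇒ ¬β = 1 ⇒ 1/7 = 1/7
α + (α ⇒ ¬β) = 1 + 1/7 = 1
¬(α + (α ⇒ ¬β)) = ¬1 = 0
¬β = ¬6/7 = 1/7
¬β ⇔ β = 1/7 ⇔ 6/7 = 2/7
(¬β ⇔ β) ⇔ β = 2/7 ⇔ 6/7 = 3/7
β ⇔ α = 6/7 ⇔ 1 = 6/7
α ⇒ (β ⇔ α) = 1 ⇒ 6/7 = 6/7
((¬β ⇔ β) ⇔ β) ⇔ (α ⇒ (β ⇔ α)) = 3/7 ⇔ 6/7 = 4/7
¬(α + (α ⇒ ¬β)) ⇔ (((¬β ⇔ β) ⇔ β) ⇔ (α ⇒ (β ⇔ α))) = 0 ⇔ 4/7 = 3/7
β ⇒ β = 6/7 ⇒ 6/7 = 1
(β ⇒ β) ⇔ α = 1 ⇔ 1 = 1
¬((β ⇒ β) ⇔ α) = ¬1 = 0
¬β = ¬6/7 = 1/7
¬¬β = ¬1/7 = 6/7
β ⇔ α = 6/7 ⇔ 1 = 6/7
α ⇒ (β ⇔ α) = 1 ⇒ 6/7 = 6/7
¬¬β ⇒ (α ⇒ (β ⇔ α)) = 6/7 ⇒ 6/7 = 1
α ⇔ β = 1 ⇔ 6/7 = 6/7
(¬¬β ⇒ (α ⇒ (β ⇔ α))) ⇒ (α ⇔ β) = 1 ⇒ 6/7 = 6/7
¬((β ⇒ β) ⇔ α) ⇒ ((¬¬β ⇒ (α ⇒ (β ⇔ α))) ⇒ (α ⇔ β)) = 0 ⇒ 6/7 = 1
¬(¬((β ⇒ β) ⇔ α) ⇒ ((¬¬β ⇒ (α ⇒ (β ⇔ α))) ⇒ (α ⇔ β))) = ¬1 = 0
(¬(α + (α ⇒ ¬β)) ⇔ (((¬β ⇔ β) ⇔ β) ⇔ (α ⇒ (β ⇔ α)))) ⇒ ¬(¬((β ⇒ β) ⇔ α) ⇒ ((¬¬β ⇒ (α ⇒ (β ⇔ α))) ⇒ (α ⇔ β))) = 3/7 ⇒ 0 = 4/7

4/7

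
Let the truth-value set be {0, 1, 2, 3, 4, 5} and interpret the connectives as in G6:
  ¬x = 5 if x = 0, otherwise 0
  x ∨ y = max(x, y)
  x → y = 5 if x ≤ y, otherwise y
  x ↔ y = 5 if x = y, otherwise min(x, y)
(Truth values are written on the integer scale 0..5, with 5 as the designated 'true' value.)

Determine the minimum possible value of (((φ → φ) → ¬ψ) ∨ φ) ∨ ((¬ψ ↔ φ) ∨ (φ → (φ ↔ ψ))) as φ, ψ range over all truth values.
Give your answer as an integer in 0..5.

Take φ = 2, ψ = 1:
φ → φ = 2 → 2 = 5
¬ψ = ¬1 = 0
(φ → φ) → ¬ψ = 5 → 0 = 0
((φ → φ) → ¬ψ) ∨ φ = 0 ∨ 2 = 2
¬ψ = ¬1 = 0
¬ψ ↔ φ = 0 ↔ 2 = 0
φ ↔ ψ = 2 ↔ 1 = 1
φ → (φ ↔ ψ) = 2 → 1 = 1
(¬ψ ↔ φ) ∨ (φ → (φ ↔ ψ)) = 0 ∨ 1 = 1
(((φ → φ) → ¬ψ) ∨ φ) ∨ ((¬ψ ↔ φ) ∨ (φ → (φ ↔ ψ))) = 2 ∨ 1 = 2
No assignment yields a value below 2, so this is the minimum.

2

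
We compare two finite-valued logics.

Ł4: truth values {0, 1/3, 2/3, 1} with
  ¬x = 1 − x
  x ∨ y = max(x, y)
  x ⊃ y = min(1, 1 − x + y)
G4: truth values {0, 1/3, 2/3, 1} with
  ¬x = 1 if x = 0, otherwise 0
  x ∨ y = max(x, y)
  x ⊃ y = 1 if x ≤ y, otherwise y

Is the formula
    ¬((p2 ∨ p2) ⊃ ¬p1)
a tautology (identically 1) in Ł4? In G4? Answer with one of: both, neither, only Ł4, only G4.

In Ł4: at p1 = 0, p2 = 0 the value is 0 — not a tautology.
In G4: at p1 = 0, p2 = 0 the value is 0 — not a tautology.

neither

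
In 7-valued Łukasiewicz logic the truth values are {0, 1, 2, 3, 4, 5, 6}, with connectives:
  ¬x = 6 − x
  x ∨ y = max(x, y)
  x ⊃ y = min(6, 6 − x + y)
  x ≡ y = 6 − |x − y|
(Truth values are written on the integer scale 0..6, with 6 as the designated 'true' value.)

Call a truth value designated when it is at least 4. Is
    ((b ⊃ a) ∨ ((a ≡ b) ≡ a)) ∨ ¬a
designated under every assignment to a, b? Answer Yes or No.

At a = 2, b = 2, for instance:
b ⊃ a = 2 ⊃ 2 = 6
a ≡ b = 2 ≡ 2 = 6
(a ≡ b) ≡ a = 6 ≡ 2 = 2
(b ⊃ a) ∨ ((a ≡ b) ≡ a) = 6 ∨ 2 = 6
¬a = ¬2 = 4
((b ⊃ a) ∨ ((a ≡ b) ≡ a)) ∨ ¬a = 6 ∨ 4 = 6
and checking the remaining 48 assignments likewise gives ≥ 4 in every case.

Yes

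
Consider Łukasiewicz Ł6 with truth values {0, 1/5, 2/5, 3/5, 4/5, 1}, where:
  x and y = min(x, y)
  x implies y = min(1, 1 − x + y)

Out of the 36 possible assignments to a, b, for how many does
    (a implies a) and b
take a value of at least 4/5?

12

value 1: 6 assignments (counts)
value 4/5: 6 assignments (counts)
value 3/5: 6 assignments
value 2/5: 6 assignments
value 1/5: 6 assignments
value 0: 6 assignments
So 12 of the 36 assignments meet the threshold.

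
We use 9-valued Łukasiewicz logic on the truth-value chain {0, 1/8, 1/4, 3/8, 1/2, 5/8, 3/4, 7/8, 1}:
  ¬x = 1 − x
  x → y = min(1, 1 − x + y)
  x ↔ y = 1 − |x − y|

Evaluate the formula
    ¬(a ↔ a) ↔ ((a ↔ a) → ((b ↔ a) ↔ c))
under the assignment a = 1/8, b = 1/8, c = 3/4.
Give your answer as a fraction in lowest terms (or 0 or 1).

a ↔ a = 1/8 ↔ 1/8 = 1
¬(a ↔ a) = ¬1 = 0
a ↔ a = 1/8 ↔ 1/8 = 1
b ↔ a = 1/8 ↔ 1/8 = 1
(b ↔ a) ↔ c = 1 ↔ 3/4 = 3/4
(a ↔ a) → ((b ↔ a) ↔ c) = 1 → 3/4 = 3/4
¬(a ↔ a) ↔ ((a ↔ a) → ((b ↔ a) ↔ c)) = 0 ↔ 3/4 = 1/4

1/4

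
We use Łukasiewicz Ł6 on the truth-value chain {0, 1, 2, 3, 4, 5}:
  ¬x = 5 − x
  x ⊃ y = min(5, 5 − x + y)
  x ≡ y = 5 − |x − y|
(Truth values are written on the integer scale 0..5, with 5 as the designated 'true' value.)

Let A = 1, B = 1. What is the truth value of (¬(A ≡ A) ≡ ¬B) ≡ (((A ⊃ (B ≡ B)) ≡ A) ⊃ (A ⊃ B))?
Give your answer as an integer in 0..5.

A ≡ A = 1 ≡ 1 = 5
¬(A ≡ A) = ¬5 = 0
¬B = ¬1 = 4
¬(A ≡ A) ≡ ¬B = 0 ≡ 4 = 1
B ≡ B = 1 ≡ 1 = 5
A ⊃ (B ≡ B) = 1 ⊃ 5 = 5
(A ⊃ (B ≡ B)) ≡ A = 5 ≡ 1 = 1
A ⊃ B = 1 ⊃ 1 = 5
((A ⊃ (B ≡ B)) ≡ A) ⊃ (A ⊃ B) = 1 ⊃ 5 = 5
(¬(A ≡ A) ≡ ¬B) ≡ (((A ⊃ (B ≡ B)) ≡ A) ⊃ (A ⊃ B)) = 1 ≡ 5 = 1

1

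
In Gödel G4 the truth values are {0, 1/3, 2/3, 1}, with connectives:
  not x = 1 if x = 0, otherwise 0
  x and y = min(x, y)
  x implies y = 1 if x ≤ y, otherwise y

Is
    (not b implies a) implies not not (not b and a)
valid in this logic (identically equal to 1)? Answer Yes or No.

No

Counterexample: take a = 0, b = 1/3.
not b = not 1/3 = 0
not b implies a = 0 implies 0 = 1
not b = not 1/3 = 0
not b and a = 0 and 0 = 0
not (not b and a) = not 0 = 1
not not (not b and a) = not 1 = 0
(not b implies a) implies not not (not b and a) = 1 implies 0 = 0
This gives 0 ≠ 1.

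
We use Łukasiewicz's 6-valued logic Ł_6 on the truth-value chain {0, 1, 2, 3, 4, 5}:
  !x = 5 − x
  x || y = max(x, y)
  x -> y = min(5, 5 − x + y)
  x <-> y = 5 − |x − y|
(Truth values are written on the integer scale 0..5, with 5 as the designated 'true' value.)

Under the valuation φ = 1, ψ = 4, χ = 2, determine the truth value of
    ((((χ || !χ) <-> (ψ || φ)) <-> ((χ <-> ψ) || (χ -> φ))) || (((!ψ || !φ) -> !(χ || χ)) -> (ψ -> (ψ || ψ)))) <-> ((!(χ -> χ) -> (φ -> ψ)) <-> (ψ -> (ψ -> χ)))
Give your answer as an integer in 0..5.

4

!χ = !2 = 3
χ || !χ = 2 || 3 = 3
ψ || φ = 4 || 1 = 4
(χ || !χ) <-> (ψ || φ) = 3 <-> 4 = 4
χ <-> ψ = 2 <-> 4 = 3
χ -> φ = 2 -> 1 = 4
(χ <-> ψ) || (χ -> φ) = 3 || 4 = 4
((χ || !χ) <-> (ψ || φ)) <-> ((χ <-> ψ) || (χ -> φ)) = 4 <-> 4 = 5
!ψ = !4 = 1
!φ = !1 = 4
!ψ || !φ = 1 || 4 = 4
χ || χ = 2 || 2 = 2
!(χ || χ) = !2 = 3
(!ψ || !φ) -> !(χ || χ) = 4 -> 3 = 4
ψ || ψ = 4 || 4 = 4
ψ -> (ψ || ψ) = 4 -> 4 = 5
((!ψ || !φ) -> !(χ || χ)) -> (ψ -> (ψ || ψ)) = 4 -> 5 = 5
(((χ || !χ) <-> (ψ || φ)) <-> ((χ <-> ψ) || (χ -> φ))) || (((!ψ || !φ) -> !(χ || χ)) -> (ψ -> (ψ || ψ))) = 5 || 5 = 5
χ -> χ = 2 -> 2 = 5
!(χ -> χ) = !5 = 0
φ -> ψ = 1 -> 4 = 5
!(χ -> χ) -> (φ -> ψ) = 0 -> 5 = 5
ψ -> χ = 4 -> 2 = 3
ψ -> (ψ -> χ) = 4 -> 3 = 4
(!(χ -> χ) -> (φ -> ψ)) <-> (ψ -> (ψ -> χ)) = 5 <-> 4 = 4
((((χ || !χ) <-> (ψ || φ)) <-> ((χ <-> ψ) || (χ -> φ))) || (((!ψ || !φ) -> !(χ || χ)) -> (ψ -> (ψ || ψ)))) <-> ((!(χ -> χ) -> (φ -> ψ)) <-> (ψ -> (ψ -> χ))) = 5 <-> 4 = 4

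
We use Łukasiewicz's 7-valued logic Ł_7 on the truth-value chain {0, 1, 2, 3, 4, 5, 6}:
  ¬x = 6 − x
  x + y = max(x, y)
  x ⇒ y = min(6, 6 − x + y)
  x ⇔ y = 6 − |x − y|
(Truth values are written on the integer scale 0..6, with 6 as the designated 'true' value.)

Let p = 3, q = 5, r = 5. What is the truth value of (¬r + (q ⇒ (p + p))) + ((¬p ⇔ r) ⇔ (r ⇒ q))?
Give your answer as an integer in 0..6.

¬r = ¬5 = 1
p + p = 3 + 3 = 3
q ⇒ (p + p) = 5 ⇒ 3 = 4
¬r + (q ⇒ (p + p)) = 1 + 4 = 4
¬p = ¬3 = 3
¬p ⇔ r = 3 ⇔ 5 = 4
r ⇒ q = 5 ⇒ 5 = 6
(¬p ⇔ r) ⇔ (r ⇒ q) = 4 ⇔ 6 = 4
(¬r + (q ⇒ (p + p))) + ((¬p ⇔ r) ⇔ (r ⇒ q)) = 4 + 4 = 4

4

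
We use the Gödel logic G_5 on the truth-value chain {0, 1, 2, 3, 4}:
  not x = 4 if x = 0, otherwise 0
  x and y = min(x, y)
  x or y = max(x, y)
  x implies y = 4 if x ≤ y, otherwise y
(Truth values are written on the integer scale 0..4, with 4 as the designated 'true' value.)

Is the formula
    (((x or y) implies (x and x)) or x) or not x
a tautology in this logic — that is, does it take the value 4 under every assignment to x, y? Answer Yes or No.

No

Counterexample: take x = 1, y = 2.
x or y = 1 or 2 = 2
x and x = 1 and 1 = 1
(x or y) implies (x and x) = 2 implies 1 = 1
((x or y) implies (x and x)) or x = 1 or 1 = 1
not x = not 1 = 0
(((x or y) implies (x and x)) or x) or not x = 1 or 0 = 1
This gives 1 ≠ 4.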